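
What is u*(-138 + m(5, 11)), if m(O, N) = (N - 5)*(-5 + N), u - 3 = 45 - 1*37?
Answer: -1122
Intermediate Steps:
u = 11 (u = 3 + (45 - 1*37) = 3 + (45 - 37) = 3 + 8 = 11)
m(O, N) = (-5 + N)**2 (m(O, N) = (-5 + N)*(-5 + N) = (-5 + N)**2)
u*(-138 + m(5, 11)) = 11*(-138 + (-5 + 11)**2) = 11*(-138 + 6**2) = 11*(-138 + 36) = 11*(-102) = -1122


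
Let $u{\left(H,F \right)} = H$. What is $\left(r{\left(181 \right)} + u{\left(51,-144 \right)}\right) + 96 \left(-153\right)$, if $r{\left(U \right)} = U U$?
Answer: $18124$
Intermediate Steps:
$r{\left(U \right)} = U^{2}$
$\left(r{\left(181 \right)} + u{\left(51,-144 \right)}\right) + 96 \left(-153\right) = \left(181^{2} + 51\right) + 96 \left(-153\right) = \left(32761 + 51\right) - 14688 = 32812 - 14688 = 18124$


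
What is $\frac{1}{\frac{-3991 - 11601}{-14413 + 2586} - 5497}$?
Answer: $- \frac{11827}{64997427} \approx -0.00018196$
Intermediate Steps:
$\frac{1}{\frac{-3991 - 11601}{-14413 + 2586} - 5497} = \frac{1}{- \frac{15592}{-11827} - 5497} = \frac{1}{\left(-15592\right) \left(- \frac{1}{11827}\right) - 5497} = \frac{1}{\frac{15592}{11827} - 5497} = \frac{1}{- \frac{64997427}{11827}} = - \frac{11827}{64997427}$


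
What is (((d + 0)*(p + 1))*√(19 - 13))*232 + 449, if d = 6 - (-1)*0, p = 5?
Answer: 449 + 8352*√6 ≈ 20907.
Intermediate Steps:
d = 6 (d = 6 - 1*0 = 6 + 0 = 6)
(((d + 0)*(p + 1))*√(19 - 13))*232 + 449 = (((6 + 0)*(5 + 1))*√(19 - 13))*232 + 449 = ((6*6)*√6)*232 + 449 = (36*√6)*232 + 449 = 8352*√6 + 449 = 449 + 8352*√6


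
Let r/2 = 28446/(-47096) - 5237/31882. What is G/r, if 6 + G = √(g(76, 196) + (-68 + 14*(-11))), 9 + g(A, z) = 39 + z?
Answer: 750757336/288389281 ≈ 2.6033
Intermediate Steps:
g(A, z) = 30 + z (g(A, z) = -9 + (39 + z) = 30 + z)
G = -4 (G = -6 + √((30 + 196) + (-68 + 14*(-11))) = -6 + √(226 + (-68 - 154)) = -6 + √(226 - 222) = -6 + √4 = -6 + 2 = -4)
r = -288389281/187689334 (r = 2*(28446/(-47096) - 5237/31882) = 2*(28446*(-1/47096) - 5237*1/31882) = 2*(-14223/23548 - 5237/31882) = 2*(-288389281/375378668) = -288389281/187689334 ≈ -1.5365)
G/r = -4/(-288389281/187689334) = -4*(-187689334/288389281) = 750757336/288389281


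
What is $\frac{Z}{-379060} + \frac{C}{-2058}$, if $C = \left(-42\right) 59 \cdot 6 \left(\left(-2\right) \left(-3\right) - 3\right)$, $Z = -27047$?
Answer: $\frac{403887023}{18573940} \approx 21.745$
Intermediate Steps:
$C = -44604$ ($C = - 2478 \cdot 6 \left(6 - 3\right) = - 2478 \cdot 6 \cdot 3 = \left(-2478\right) 18 = -44604$)
$\frac{Z}{-379060} + \frac{C}{-2058} = - \frac{27047}{-379060} - \frac{44604}{-2058} = \left(-27047\right) \left(- \frac{1}{379060}\right) - - \frac{1062}{49} = \frac{27047}{379060} + \frac{1062}{49} = \frac{403887023}{18573940}$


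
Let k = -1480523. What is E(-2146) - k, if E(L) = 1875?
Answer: 1482398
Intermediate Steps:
E(-2146) - k = 1875 - 1*(-1480523) = 1875 + 1480523 = 1482398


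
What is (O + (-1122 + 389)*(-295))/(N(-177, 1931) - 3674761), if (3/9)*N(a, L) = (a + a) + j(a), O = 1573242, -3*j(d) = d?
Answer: -1789477/3675646 ≈ -0.48685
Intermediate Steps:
j(d) = -d/3
N(a, L) = 5*a (N(a, L) = 3*((a + a) - a/3) = 3*(2*a - a/3) = 3*(5*a/3) = 5*a)
(O + (-1122 + 389)*(-295))/(N(-177, 1931) - 3674761) = (1573242 + (-1122 + 389)*(-295))/(5*(-177) - 3674761) = (1573242 - 733*(-295))/(-885 - 3674761) = (1573242 + 216235)/(-3675646) = 1789477*(-1/3675646) = -1789477/3675646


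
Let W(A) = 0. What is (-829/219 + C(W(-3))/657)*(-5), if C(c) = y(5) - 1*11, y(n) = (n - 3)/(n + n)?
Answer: 4163/219 ≈ 19.009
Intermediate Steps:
y(n) = (-3 + n)/(2*n) (y(n) = (-3 + n)/((2*n)) = (-3 + n)*(1/(2*n)) = (-3 + n)/(2*n))
C(c) = -54/5 (C(c) = (1/2)*(-3 + 5)/5 - 1*11 = (1/2)*(1/5)*2 - 11 = 1/5 - 11 = -54/5)
(-829/219 + C(W(-3))/657)*(-5) = (-829/219 - 54/5/657)*(-5) = (-829*1/219 - 54/5*1/657)*(-5) = (-829/219 - 6/365)*(-5) = -4163/1095*(-5) = 4163/219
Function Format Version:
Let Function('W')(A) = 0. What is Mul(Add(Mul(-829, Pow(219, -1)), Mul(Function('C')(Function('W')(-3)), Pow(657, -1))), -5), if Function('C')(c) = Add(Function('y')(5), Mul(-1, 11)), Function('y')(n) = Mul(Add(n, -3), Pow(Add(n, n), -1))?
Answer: Rational(4163, 219) ≈ 19.009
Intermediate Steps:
Function('y')(n) = Mul(Rational(1, 2), Pow(n, -1), Add(-3, n)) (Function('y')(n) = Mul(Add(-3, n), Pow(Mul(2, n), -1)) = Mul(Add(-3, n), Mul(Rational(1, 2), Pow(n, -1))) = Mul(Rational(1, 2), Pow(n, -1), Add(-3, n)))
Function('C')(c) = Rational(-54, 5) (Function('C')(c) = Add(Mul(Rational(1, 2), Pow(5, -1), Add(-3, 5)), Mul(-1, 11)) = Add(Mul(Rational(1, 2), Rational(1, 5), 2), -11) = Add(Rational(1, 5), -11) = Rational(-54, 5))
Mul(Add(Mul(-829, Pow(219, -1)), Mul(Function('C')(Function('W')(-3)), Pow(657, -1))), -5) = Mul(Add(Mul(-829, Pow(219, -1)), Mul(Rational(-54, 5), Pow(657, -1))), -5) = Mul(Add(Mul(-829, Rational(1, 219)), Mul(Rational(-54, 5), Rational(1, 657))), -5) = Mul(Add(Rational(-829, 219), Rational(-6, 365)), -5) = Mul(Rational(-4163, 1095), -5) = Rational(4163, 219)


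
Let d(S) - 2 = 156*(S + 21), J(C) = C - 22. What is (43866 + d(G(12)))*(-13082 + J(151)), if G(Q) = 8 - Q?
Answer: -602573560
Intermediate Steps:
J(C) = -22 + C
d(S) = 3278 + 156*S (d(S) = 2 + 156*(S + 21) = 2 + 156*(21 + S) = 2 + (3276 + 156*S) = 3278 + 156*S)
(43866 + d(G(12)))*(-13082 + J(151)) = (43866 + (3278 + 156*(8 - 1*12)))*(-13082 + (-22 + 151)) = (43866 + (3278 + 156*(8 - 12)))*(-13082 + 129) = (43866 + (3278 + 156*(-4)))*(-12953) = (43866 + (3278 - 624))*(-12953) = (43866 + 2654)*(-12953) = 46520*(-12953) = -602573560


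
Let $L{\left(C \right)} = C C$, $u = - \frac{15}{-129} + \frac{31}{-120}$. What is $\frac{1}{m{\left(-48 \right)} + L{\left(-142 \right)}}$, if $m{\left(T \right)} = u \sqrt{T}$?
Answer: $\frac{11184970800}{225533751748489} + \frac{315190 i \sqrt{3}}{225533751748489} \approx 4.9593 \cdot 10^{-5} + 2.4206 \cdot 10^{-9} i$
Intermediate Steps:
$u = - \frac{733}{5160}$ ($u = \left(-15\right) \left(- \frac{1}{129}\right) + 31 \left(- \frac{1}{120}\right) = \frac{5}{43} - \frac{31}{120} = - \frac{733}{5160} \approx -0.14205$)
$L{\left(C \right)} = C^{2}$
$m{\left(T \right)} = - \frac{733 \sqrt{T}}{5160}$
$\frac{1}{m{\left(-48 \right)} + L{\left(-142 \right)}} = \frac{1}{- \frac{733 \sqrt{-48}}{5160} + \left(-142\right)^{2}} = \frac{1}{- \frac{733 \cdot 4 i \sqrt{3}}{5160} + 20164} = \frac{1}{- \frac{733 i \sqrt{3}}{1290} + 20164} = \frac{1}{20164 - \frac{733 i \sqrt{3}}{1290}}$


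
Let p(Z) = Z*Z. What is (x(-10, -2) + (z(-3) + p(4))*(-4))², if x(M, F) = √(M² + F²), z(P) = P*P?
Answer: 10104 - 400*√26 ≈ 8064.4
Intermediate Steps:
z(P) = P²
p(Z) = Z²
x(M, F) = √(F² + M²)
(x(-10, -2) + (z(-3) + p(4))*(-4))² = (√((-2)² + (-10)²) + ((-3)² + 4²)*(-4))² = (√(4 + 100) + (9 + 16)*(-4))² = (√104 + 25*(-4))² = (2*√26 - 100)² = (-100 + 2*√26)²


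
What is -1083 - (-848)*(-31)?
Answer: -27371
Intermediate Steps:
-1083 - (-848)*(-31) = -1083 - 1*26288 = -1083 - 26288 = -27371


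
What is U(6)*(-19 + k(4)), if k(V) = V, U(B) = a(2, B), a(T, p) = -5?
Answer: 75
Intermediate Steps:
U(B) = -5
U(6)*(-19 + k(4)) = -5*(-19 + 4) = -5*(-15) = 75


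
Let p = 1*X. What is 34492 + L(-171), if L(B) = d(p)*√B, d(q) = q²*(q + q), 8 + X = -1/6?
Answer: 34492 - 117649*I*√19/36 ≈ 34492.0 - 14245.0*I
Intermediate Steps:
X = -49/6 (X = -8 - 1/6 = -8 - 1*⅙ = -8 - ⅙ = -49/6 ≈ -8.1667)
p = -49/6 (p = 1*(-49/6) = -49/6 ≈ -8.1667)
d(q) = 2*q³ (d(q) = q²*(2*q) = 2*q³)
L(B) = -117649*√B/108 (L(B) = (2*(-49/6)³)*√B = (2*(-117649/216))*√B = -117649*√B/108)
34492 + L(-171) = 34492 - 117649*I*√19/36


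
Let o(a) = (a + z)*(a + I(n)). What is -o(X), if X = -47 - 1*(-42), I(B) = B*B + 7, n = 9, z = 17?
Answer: -996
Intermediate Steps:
I(B) = 7 + B² (I(B) = B² + 7 = 7 + B²)
X = -5 (X = -47 + 42 = -5)
o(a) = (17 + a)*(88 + a) (o(a) = (a + 17)*(a + (7 + 9²)) = (17 + a)*(a + (7 + 81)) = (17 + a)*(a + 88) = (17 + a)*(88 + a))
-o(X) = -(1496 + (-5)² + 105*(-5)) = -(1496 + 25 - 525) = -1*996 = -996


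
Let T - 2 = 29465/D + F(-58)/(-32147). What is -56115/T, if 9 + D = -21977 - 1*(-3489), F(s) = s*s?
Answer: -6673454591157/35962171 ≈ -1.8557e+5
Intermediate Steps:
F(s) = s²
D = -18497 (D = -9 + (-21977 - 1*(-3489)) = -9 + (-21977 + 3489) = -9 - 18488 = -18497)
T = 179810855/594623059 (T = 2 + (29465/(-18497) + (-58)²/(-32147)) = 2 + (29465*(-1/18497) + 3364*(-1/32147)) = 2 + (-29465/18497 - 3364/32147) = 2 - 1009435263/594623059 = 179810855/594623059 ≈ 0.30239)
-56115/T = -56115/179810855/594623059 = -56115*594623059/179810855 = -6673454591157/35962171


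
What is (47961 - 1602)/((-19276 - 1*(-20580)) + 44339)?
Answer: 46359/45643 ≈ 1.0157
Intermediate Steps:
(47961 - 1602)/((-19276 - 1*(-20580)) + 44339) = 46359/((-19276 + 20580) + 44339) = 46359/(1304 + 44339) = 46359/45643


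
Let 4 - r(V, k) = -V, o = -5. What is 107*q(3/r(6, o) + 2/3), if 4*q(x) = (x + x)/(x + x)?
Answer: 107/4 ≈ 26.750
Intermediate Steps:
r(V, k) = 4 + V (r(V, k) = 4 - (-1)*V = 4 + V)
q(x) = 1/4 (q(x) = ((x + x)/(x + x))/4 = ((2*x)/((2*x)))/4 = ((2*x)*(1/(2*x)))/4 = (1/4)*1 = 1/4)
107*q(3/r(6, o) + 2/3) = 107*(1/4) = 107/4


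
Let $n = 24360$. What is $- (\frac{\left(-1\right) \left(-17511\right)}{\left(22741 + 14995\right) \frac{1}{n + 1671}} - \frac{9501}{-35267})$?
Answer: $- \frac{16076074265283}{1330835512} \approx -12080.0$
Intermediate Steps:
$- (\frac{\left(-1\right) \left(-17511\right)}{\left(22741 + 14995\right) \frac{1}{n + 1671}} - \frac{9501}{-35267}) = - (\frac{\left(-1\right) \left(-17511\right)}{\left(22741 + 14995\right) \frac{1}{24360 + 1671}} - \frac{9501}{-35267}) = - (\frac{17511}{37736 \cdot \frac{1}{26031}} - - \frac{9501}{35267}) = - (\frac{17511}{37736 \cdot \frac{1}{26031}} + \frac{9501}{35267}) = - (\frac{17511}{\frac{37736}{26031}} + \frac{9501}{35267}) = - (17511 \cdot \frac{26031}{37736} + \frac{9501}{35267}) = - (\frac{455828841}{37736} + \frac{9501}{35267}) = \left(-1\right) \frac{16076074265283}{1330835512} = - \frac{16076074265283}{1330835512}$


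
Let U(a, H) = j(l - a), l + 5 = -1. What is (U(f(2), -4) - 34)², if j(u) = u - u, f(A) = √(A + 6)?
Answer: 1156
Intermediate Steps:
l = -6 (l = -5 - 1 = -6)
f(A) = √(6 + A)
j(u) = 0
U(a, H) = 0
(U(f(2), -4) - 34)² = (0 - 34)² = (-34)² = 1156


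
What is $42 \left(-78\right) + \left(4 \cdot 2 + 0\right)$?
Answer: $-3268$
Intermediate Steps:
$42 \left(-78\right) + \left(4 \cdot 2 + 0\right) = -3276 + \left(8 + 0\right) = -3276 + 8 = -3268$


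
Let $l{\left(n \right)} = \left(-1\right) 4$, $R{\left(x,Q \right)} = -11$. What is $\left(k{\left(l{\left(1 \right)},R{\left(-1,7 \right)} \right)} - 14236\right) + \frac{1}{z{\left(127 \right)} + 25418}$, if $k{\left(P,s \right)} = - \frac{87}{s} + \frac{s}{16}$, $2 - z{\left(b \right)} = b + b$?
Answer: $- \frac{31511166407}{2214608} \approx -14229.0$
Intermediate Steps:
$z{\left(b \right)} = 2 - 2 b$ ($z{\left(b \right)} = 2 - \left(b + b\right) = 2 - 2 b$)
$l{\left(n \right)} = -4$
$k{\left(P,s \right)} = - \frac{87}{s} + \frac{s}{16}$ ($k{\left(P,s \right)} = - \frac{87}{s} + s \frac{1}{16} = - \frac{87}{s} + \frac{s}{16}$)
$\left(k{\left(l{\left(1 \right)},R{\left(-1,7 \right)} \right)} - 14236\right) + \frac{1}{z{\left(127 \right)} + 25418} = \left(\left(- \frac{87}{-11} + \frac{1}{16} \left(-11\right)\right) - 14236\right) + \frac{1}{\left(2 - 254\right) + 25418} = \left(\left(\left(-87\right) \left(- \frac{1}{11}\right) - \frac{11}{16}\right) - 14236\right) + \frac{1}{\left(2 - 254\right) + 25418} = \left(\left(\frac{87}{11} - \frac{11}{16}\right) - 14236\right) + \frac{1}{-252 + 25418} = \left(\frac{1271}{176} - 14236\right) + \frac{1}{25166} = - \frac{2504265}{176} + \frac{1}{25166} = - \frac{31511166407}{2214608}$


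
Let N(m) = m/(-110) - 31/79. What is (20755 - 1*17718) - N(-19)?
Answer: 26393439/8690 ≈ 3037.2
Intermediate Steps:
N(m) = -31/79 - m/110 (N(m) = m*(-1/110) - 31*1/79 = -m/110 - 31/79 = -31/79 - m/110)
(20755 - 1*17718) - N(-19) = (20755 - 1*17718) - (-31/79 - 1/110*(-19)) = (20755 - 17718) - (-31/79 + 19/110) = 3037 - 1*(-1909/8690) = 3037 + 1909/8690 = 26393439/8690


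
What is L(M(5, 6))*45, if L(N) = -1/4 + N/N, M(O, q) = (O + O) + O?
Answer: 135/4 ≈ 33.750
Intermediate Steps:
M(O, q) = 3*O (M(O, q) = 2*O + O = 3*O)
L(N) = ¾ (L(N) = -1*¼ + 1 = -¼ + 1 = ¾)
L(M(5, 6))*45 = (¾)*45 = 135/4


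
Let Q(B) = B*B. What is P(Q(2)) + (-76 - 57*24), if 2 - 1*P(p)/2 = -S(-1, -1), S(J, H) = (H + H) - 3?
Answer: -1450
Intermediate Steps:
S(J, H) = -3 + 2*H (S(J, H) = 2*H - 3 = -3 + 2*H)
Q(B) = B²
P(p) = -6 (P(p) = 4 - (-2)*(-3 + 2*(-1)) = 4 - (-2)*(-3 - 2) = 4 - (-2)*(-5) = 4 - 2*5 = 4 - 10 = -6)
P(Q(2)) + (-76 - 57*24) = -6 + (-76 - 57*24) = -6 + (-76 - 1368) = -6 - 1444 = -1450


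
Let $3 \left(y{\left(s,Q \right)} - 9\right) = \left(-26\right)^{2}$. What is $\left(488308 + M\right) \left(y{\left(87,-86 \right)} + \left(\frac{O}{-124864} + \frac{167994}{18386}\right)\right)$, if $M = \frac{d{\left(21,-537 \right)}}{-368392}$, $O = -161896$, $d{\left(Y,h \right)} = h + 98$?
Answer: $\frac{18953203206074552640025}{158575453364544} \approx 1.1952 \cdot 10^{8}$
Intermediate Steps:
$d{\left(Y,h \right)} = 98 + h$
$y{\left(s,Q \right)} = \frac{703}{3}$ ($y{\left(s,Q \right)} = 9 + \frac{\left(-26\right)^{2}}{3} = 9 + \frac{1}{3} \cdot 676 = 9 + \frac{676}{3} = \frac{703}{3}$)
$M = \frac{439}{368392}$ ($M = \frac{98 - 537}{-368392} = \left(-439\right) \left(- \frac{1}{368392}\right) = \frac{439}{368392} \approx 0.0011917$)
$\left(488308 + M\right) \left(y{\left(87,-86 \right)} + \left(\frac{O}{-124864} + \frac{167994}{18386}\right)\right) = \left(488308 + \frac{439}{368392}\right) \left(\frac{703}{3} + \left(- \frac{161896}{-124864} + \frac{167994}{18386}\right)\right) = \frac{179888761175 \left(\frac{703}{3} + \left(\left(-161896\right) \left(- \frac{1}{124864}\right) + 167994 \cdot \frac{1}{18386}\right)\right)}{368392} = \frac{179888761175 \left(\frac{703}{3} + \left(\frac{20237}{15608} + \frac{83997}{9193}\right)\right)}{368392} = \frac{179888761175 \left(\frac{703}{3} + \frac{1497063917}{143484344}\right)}{368392} = \frac{179888761175}{368392} \cdot \frac{105360685583}{430453032} = \frac{18953203206074552640025}{158575453364544}$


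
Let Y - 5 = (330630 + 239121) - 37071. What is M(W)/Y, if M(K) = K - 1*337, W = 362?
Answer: 5/106537 ≈ 4.6932e-5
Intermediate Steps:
M(K) = -337 + K (M(K) = K - 337 = -337 + K)
Y = 532685 (Y = 5 + ((330630 + 239121) - 37071) = 5 + (569751 - 37071) = 5 + 532680 = 532685)
M(W)/Y = (-337 + 362)/532685 = 25*(1/532685) = 5/106537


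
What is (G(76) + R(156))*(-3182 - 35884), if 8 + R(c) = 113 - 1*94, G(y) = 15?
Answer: -1015716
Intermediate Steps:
R(c) = 11 (R(c) = -8 + (113 - 1*94) = -8 + (113 - 94) = -8 + 19 = 11)
(G(76) + R(156))*(-3182 - 35884) = (15 + 11)*(-3182 - 35884) = 26*(-39066) = -1015716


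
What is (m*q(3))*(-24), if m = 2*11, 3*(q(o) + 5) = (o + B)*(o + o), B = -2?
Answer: 1584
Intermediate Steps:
q(o) = -5 + 2*o*(-2 + o)/3 (q(o) = -5 + ((o - 2)*(o + o))/3 = -5 + ((-2 + o)*(2*o))/3 = -5 + (2*o*(-2 + o))/3 = -5 + 2*o*(-2 + o)/3)
m = 22
(m*q(3))*(-24) = (22*(-5 - 4/3*3 + (⅔)*3²))*(-24) = (22*(-5 - 4 + (⅔)*9))*(-24) = (22*(-5 - 4 + 6))*(-24) = (22*(-3))*(-24) = -66*(-24) = 1584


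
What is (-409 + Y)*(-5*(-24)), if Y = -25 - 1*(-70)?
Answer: -43680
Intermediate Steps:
Y = 45 (Y = -25 + 70 = 45)
(-409 + Y)*(-5*(-24)) = (-409 + 45)*(-5*(-24)) = -364*120 = -43680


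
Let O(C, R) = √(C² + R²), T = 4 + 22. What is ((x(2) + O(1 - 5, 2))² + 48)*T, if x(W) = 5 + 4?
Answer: 3874 + 936*√5 ≈ 5967.0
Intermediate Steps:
T = 26
x(W) = 9
((x(2) + O(1 - 5, 2))² + 48)*T = ((9 + √((1 - 5)² + 2²))² + 48)*26 = ((9 + √((-4)² + 4))² + 48)*26 = ((9 + √(16 + 4))² + 48)*26 = ((9 + √20)² + 48)*26 = ((9 + 2*√5)² + 48)*26 = (48 + (9 + 2*√5)²)*26 = 1248 + 26*(9 + 2*√5)²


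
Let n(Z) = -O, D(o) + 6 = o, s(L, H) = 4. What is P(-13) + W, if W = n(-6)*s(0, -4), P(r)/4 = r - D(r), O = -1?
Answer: 28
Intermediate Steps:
D(o) = -6 + o
n(Z) = 1 (n(Z) = -1*(-1) = 1)
P(r) = 24 (P(r) = 4*(r - (-6 + r)) = 4*(r + (6 - r)) = 4*6 = 24)
W = 4 (W = 1*4 = 4)
P(-13) + W = 24 + 4 = 28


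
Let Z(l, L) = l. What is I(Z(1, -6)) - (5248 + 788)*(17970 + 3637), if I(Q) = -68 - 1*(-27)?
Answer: -130419893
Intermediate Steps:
I(Q) = -41 (I(Q) = -68 + 27 = -41)
I(Z(1, -6)) - (5248 + 788)*(17970 + 3637) = -41 - (5248 + 788)*(17970 + 3637) = -41 - 6036*21607 = -41 - 1*130419852 = -41 - 130419852 = -130419893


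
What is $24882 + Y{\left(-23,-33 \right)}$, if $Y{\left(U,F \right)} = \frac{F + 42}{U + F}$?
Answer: $\frac{1393383}{56} \approx 24882.0$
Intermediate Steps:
$Y{\left(U,F \right)} = \frac{42 + F}{F + U}$
$24882 + Y{\left(-23,-33 \right)} = 24882 + \frac{42 - 33}{-33 - 23} = 24882 + \frac{1}{-56} \cdot 9 = 24882 - \frac{9}{56} = \frac{1393383}{56}$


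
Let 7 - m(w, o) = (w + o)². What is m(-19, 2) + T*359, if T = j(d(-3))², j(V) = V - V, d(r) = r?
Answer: -282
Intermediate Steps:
j(V) = 0
m(w, o) = 7 - (o + w)² (m(w, o) = 7 - (w + o)² = 7 - (o + w)²)
T = 0 (T = 0² = 0)
m(-19, 2) + T*359 = (7 - (2 - 19)²) + 0*359 = (7 - 1*(-17)²) + 0 = (7 - 1*289) + 0 = (7 - 289) + 0 = -282 + 0 = -282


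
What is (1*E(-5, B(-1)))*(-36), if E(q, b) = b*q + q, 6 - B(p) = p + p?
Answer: 1620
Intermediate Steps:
B(p) = 6 - 2*p (B(p) = 6 - (p + p) = 6 - 2*p)
E(q, b) = q + b*q
(1*E(-5, B(-1)))*(-36) = (1*(-5*(1 + (6 - 2*(-1)))))*(-36) = (1*(-5*(1 + (6 + 2))))*(-36) = (1*(-5*(1 + 8)))*(-36) = (1*(-5*9))*(-36) = (1*(-45))*(-36) = -45*(-36) = 1620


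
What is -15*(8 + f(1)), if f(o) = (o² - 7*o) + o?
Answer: -45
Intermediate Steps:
f(o) = o² - 6*o
-15*(8 + f(1)) = -15*(8 + 1*(-6 + 1)) = -15*(8 + 1*(-5)) = -15*(8 - 5) = -15*3 = -45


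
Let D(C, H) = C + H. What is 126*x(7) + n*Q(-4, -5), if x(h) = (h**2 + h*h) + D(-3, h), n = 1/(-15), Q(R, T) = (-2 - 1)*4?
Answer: 64264/5 ≈ 12853.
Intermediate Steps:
Q(R, T) = -12 (Q(R, T) = -3*4 = -12)
n = -1/15 ≈ -0.066667
x(h) = -3 + h + 2*h**2 (x(h) = (h**2 + h*h) + (-3 + h) = (h**2 + h**2) + (-3 + h) = 2*h**2 + (-3 + h) = -3 + h + 2*h**2)
126*x(7) + n*Q(-4, -5) = 126*(-3 + 7 + 2*7**2) - 1/15*(-12) = 126*(-3 + 7 + 2*49) + 4/5 = 126*(-3 + 7 + 98) + 4/5 = 126*102 + 4/5 = 12852 + 4/5 = 64264/5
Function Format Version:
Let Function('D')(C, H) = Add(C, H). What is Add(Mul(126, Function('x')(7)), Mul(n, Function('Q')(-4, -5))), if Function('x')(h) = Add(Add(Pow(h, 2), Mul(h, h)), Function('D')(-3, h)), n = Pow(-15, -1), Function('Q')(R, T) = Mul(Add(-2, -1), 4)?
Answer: Rational(64264, 5) ≈ 12853.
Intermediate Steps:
Function('Q')(R, T) = -12 (Function('Q')(R, T) = Mul(-3, 4) = -12)
n = Rational(-1, 15) ≈ -0.066667
Function('x')(h) = Add(-3, h, Mul(2, Pow(h, 2))) (Function('x')(h) = Add(Add(Pow(h, 2), Mul(h, h)), Add(-3, h)) = Add(Add(Pow(h, 2), Pow(h, 2)), Add(-3, h)) = Add(Mul(2, Pow(h, 2)), Add(-3, h)) = Add(-3, h, Mul(2, Pow(h, 2))))
Add(Mul(126, Function('x')(7)), Mul(n, Function('Q')(-4, -5))) = Add(Mul(126, Add(-3, 7, Mul(2, Pow(7, 2)))), Mul(Rational(-1, 15), -12)) = Add(Mul(126, Add(-3, 7, Mul(2, 49))), Rational(4, 5)) = Add(Mul(126, Add(-3, 7, 98)), Rational(4, 5)) = Add(Mul(126, 102), Rational(4, 5)) = Add(12852, Rational(4, 5)) = Rational(64264, 5)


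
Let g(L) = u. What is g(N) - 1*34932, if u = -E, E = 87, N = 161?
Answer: -35019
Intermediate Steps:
u = -87 (u = -1*87 = -87)
g(L) = -87
g(N) - 1*34932 = -87 - 1*34932 = -87 - 34932 = -35019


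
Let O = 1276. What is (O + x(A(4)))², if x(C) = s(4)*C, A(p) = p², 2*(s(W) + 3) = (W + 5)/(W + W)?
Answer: 1530169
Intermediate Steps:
s(W) = -3 + (5 + W)/(4*W) (s(W) = -3 + ((W + 5)/(W + W))/2 = -3 + ((5 + W)/((2*W)))/2 = -3 + ((5 + W)*(1/(2*W)))/2 = -3 + ((5 + W)/(2*W))/2 = -3 + (5 + W)/(4*W))
x(C) = -39*C/16 (x(C) = ((¼)*(5 - 11*4)/4)*C = ((¼)*(¼)*(5 - 44))*C = ((¼)*(¼)*(-39))*C = -39*C/16)
(O + x(A(4)))² = (1276 - 39/16*4²)² = (1276 - 39/16*16)² = (1276 - 39)² = 1237² = 1530169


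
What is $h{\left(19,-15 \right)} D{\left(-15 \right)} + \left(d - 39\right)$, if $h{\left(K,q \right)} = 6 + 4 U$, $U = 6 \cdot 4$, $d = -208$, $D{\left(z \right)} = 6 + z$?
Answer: $-1165$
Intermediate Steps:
$U = 24$
$h{\left(K,q \right)} = 102$ ($h{\left(K,q \right)} = 6 + 4 \cdot 24 = 6 + 96 = 102$)
$h{\left(19,-15 \right)} D{\left(-15 \right)} + \left(d - 39\right) = 102 \left(6 - 15\right) - 247 = 102 \left(-9\right) - 247 = -918 - 247 = -1165$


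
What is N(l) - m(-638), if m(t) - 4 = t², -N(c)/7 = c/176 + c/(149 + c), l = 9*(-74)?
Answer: -1683478267/4136 ≈ -4.0703e+5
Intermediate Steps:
l = -666
N(c) = -7*c/176 - 7*c/(149 + c) (N(c) = -7*(c/176 + c/(149 + c)) = -7*c/176 - 7*c/(149 + c))
m(t) = 4 + t²
N(l) - m(-638) = -7*(-666)*(325 - 666)/(26224 + 176*(-666)) - (4 + (-638)²) = -7*(-666)*(-341)/(26224 - 117216) - (4 + 407044) = -7*(-666)*(-341)/(-90992) - 1*407048 = -7*(-666)*(-1/90992)*(-341) - 407048 = 72261/4136 - 407048 = -1683478267/4136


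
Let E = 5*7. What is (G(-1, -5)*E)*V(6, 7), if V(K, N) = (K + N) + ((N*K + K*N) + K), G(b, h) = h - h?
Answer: 0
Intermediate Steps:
G(b, h) = 0
E = 35
V(K, N) = N + 2*K + 2*K*N (V(K, N) = (K + N) + ((K*N + K*N) + K) = (K + N) + (2*K*N + K) = (K + N) + (K + 2*K*N) = N + 2*K + 2*K*N)
(G(-1, -5)*E)*V(6, 7) = (0*35)*(7 + 2*6 + 2*6*7) = 0*(7 + 12 + 84) = 0*103 = 0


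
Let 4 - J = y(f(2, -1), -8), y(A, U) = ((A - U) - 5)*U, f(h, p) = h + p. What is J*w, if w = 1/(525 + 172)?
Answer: 36/697 ≈ 0.051650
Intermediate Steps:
y(A, U) = U*(-5 + A - U) (y(A, U) = (-5 + A - U)*U = U*(-5 + A - U))
w = 1/697 ≈ 0.0014347
J = 36 (J = 4 - (-8)*(-5 + (2 - 1) - 1*(-8)) = 4 - (-8)*(-5 + 1 + 8) = 4 - (-8)*4 = 4 - 1*(-32) = 4 + 32 = 36)
J*w = 36*(1/697) = 36/697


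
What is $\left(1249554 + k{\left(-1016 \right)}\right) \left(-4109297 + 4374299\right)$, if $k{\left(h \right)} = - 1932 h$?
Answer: $851309914932$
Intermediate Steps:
$\left(1249554 + k{\left(-1016 \right)}\right) \left(-4109297 + 4374299\right) = \left(1249554 - -1962912\right) \left(-4109297 + 4374299\right) = \left(1249554 + 1962912\right) 265002 = 3212466 \cdot 265002 = 851309914932$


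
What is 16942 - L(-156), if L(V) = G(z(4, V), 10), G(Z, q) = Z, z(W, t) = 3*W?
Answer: 16930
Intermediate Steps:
L(V) = 12 (L(V) = 3*4 = 12)
16942 - L(-156) = 16942 - 1*12 = 16942 - 12 = 16930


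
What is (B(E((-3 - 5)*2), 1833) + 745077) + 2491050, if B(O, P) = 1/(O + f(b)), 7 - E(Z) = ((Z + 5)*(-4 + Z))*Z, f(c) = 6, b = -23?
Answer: 11433236692/3533 ≈ 3.2361e+6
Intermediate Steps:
E(Z) = 7 - Z*(-4 + Z)*(5 + Z) (E(Z) = 7 - (Z + 5)*(-4 + Z)*Z = 7 - (5 + Z)*(-4 + Z)*Z = 7 - (-4 + Z)*(5 + Z)*Z = 7 - Z*(-4 + Z)*(5 + Z))
B(O, P) = 1/(6 + O) (B(O, P) = 1/(O + 6) = 1/(6 + O))
(B(E((-3 - 5)*2), 1833) + 745077) + 2491050 = (1/(6 + (7 - ((-3 - 5)*2)² - ((-3 - 5)*2)³ + 20*((-3 - 5)*2))) + 745077) + 2491050 = (1/(6 + (7 - (-8*2)² - (-8*2)³ + 20*(-8*2))) + 745077) + 2491050 = (1/(6 + (7 - 1*(-16)² - 1*(-16)³ + 20*(-16))) + 745077) + 2491050 = (1/(6 + (7 - 1*256 - 1*(-4096) - 320)) + 745077) + 2491050 = (1/(6 + (7 - 256 + 4096 - 320)) + 745077) + 2491050 = (1/(6 + 3527) + 745077) + 2491050 = (1/3533 + 745077) + 2491050 = 2632357042/3533 + 2491050 = 11433236692/3533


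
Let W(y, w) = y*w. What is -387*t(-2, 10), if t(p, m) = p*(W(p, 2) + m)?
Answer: 4644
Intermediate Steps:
W(y, w) = w*y
t(p, m) = p*(m + 2*p) (t(p, m) = p*(2*p + m) = p*(m + 2*p))
-387*t(-2, 10) = -(-774)*(10 + 2*(-2)) = -(-774)*(10 - 4) = -(-774)*6 = -387*(-12) = 4644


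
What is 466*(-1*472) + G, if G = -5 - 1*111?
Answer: -220068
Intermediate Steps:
G = -116 (G = -5 - 111 = -116)
466*(-1*472) + G = 466*(-1*472) - 116 = 466*(-472) - 116 = -219952 - 116 = -220068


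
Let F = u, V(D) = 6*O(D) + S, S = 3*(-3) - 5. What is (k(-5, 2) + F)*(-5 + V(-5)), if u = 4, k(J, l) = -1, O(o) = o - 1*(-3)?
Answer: -93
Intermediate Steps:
O(o) = 3 + o (O(o) = o + 3 = 3 + o)
S = -14 (S = -9 - 5 = -14)
V(D) = 4 + 6*D (V(D) = 6*(3 + D) - 14 = (18 + 6*D) - 14 = 4 + 6*D)
F = 4
(k(-5, 2) + F)*(-5 + V(-5)) = (-1 + 4)*(-5 + (4 + 6*(-5))) = 3*(-5 + (4 - 30)) = 3*(-5 - 26) = 3*(-31) = -93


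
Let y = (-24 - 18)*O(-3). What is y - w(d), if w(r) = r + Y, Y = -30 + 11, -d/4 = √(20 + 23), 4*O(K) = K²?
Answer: -151/2 + 4*√43 ≈ -49.270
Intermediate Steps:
O(K) = K²/4
d = -4*√43 (d = -4*√(20 + 23) = -4*√43 ≈ -26.230)
Y = -19
y = -189/2 (y = (-24 - 18)*((¼)*(-3)²) = -21*9/2 = -42*9/4 = -189/2 ≈ -94.500)
w(r) = -19 + r (w(r) = r - 19 = -19 + r)
y - w(d) = -189/2 - (-19 - 4*√43) = -189/2 + (19 + 4*√43) = -151/2 + 4*√43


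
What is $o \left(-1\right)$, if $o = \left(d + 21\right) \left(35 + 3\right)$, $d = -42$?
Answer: $798$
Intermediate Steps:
$o = -798$ ($o = \left(-42 + 21\right) \left(35 + 3\right) = \left(-21\right) 38 = -798$)
$o \left(-1\right) = \left(-798\right) \left(-1\right) = 798$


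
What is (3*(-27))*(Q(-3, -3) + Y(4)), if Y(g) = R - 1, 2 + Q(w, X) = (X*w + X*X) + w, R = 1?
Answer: -1053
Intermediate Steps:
Q(w, X) = -2 + w + X² + X*w (Q(w, X) = -2 + ((X*w + X*X) + w) = -2 + ((X*w + X²) + w) = -2 + ((X² + X*w) + w) = -2 + (w + X² + X*w) = -2 + w + X² + X*w)
Y(g) = 0 (Y(g) = 1 - 1 = 0)
(3*(-27))*(Q(-3, -3) + Y(4)) = (3*(-27))*((-2 - 3 + (-3)² - 3*(-3)) + 0) = -81*((-2 - 3 + 9 + 9) + 0) = -81*(13 + 0) = -81*13 = -1053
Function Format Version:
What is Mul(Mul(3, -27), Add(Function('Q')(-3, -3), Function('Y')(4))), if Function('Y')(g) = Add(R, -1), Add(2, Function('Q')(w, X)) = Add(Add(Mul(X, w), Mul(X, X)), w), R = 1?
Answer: -1053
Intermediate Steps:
Function('Q')(w, X) = Add(-2, w, Pow(X, 2), Mul(X, w)) (Function('Q')(w, X) = Add(-2, Add(Add(Mul(X, w), Mul(X, X)), w)) = Add(-2, Add(Add(Mul(X, w), Pow(X, 2)), w)) = Add(-2, Add(Add(Pow(X, 2), Mul(X, w)), w)) = Add(-2, Add(w, Pow(X, 2), Mul(X, w))) = Add(-2, w, Pow(X, 2), Mul(X, w)))
Function('Y')(g) = 0 (Function('Y')(g) = Add(1, -1) = 0)
Mul(Mul(3, -27), Add(Function('Q')(-3, -3), Function('Y')(4))) = Mul(Mul(3, -27), Add(Add(-2, -3, Pow(-3, 2), Mul(-3, -3)), 0)) = Mul(-81, Add(Add(-2, -3, 9, 9), 0)) = Mul(-81, Add(13, 0)) = Mul(-81, 13) = -1053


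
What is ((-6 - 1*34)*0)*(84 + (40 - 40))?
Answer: 0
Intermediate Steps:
((-6 - 1*34)*0)*(84 + (40 - 40)) = ((-6 - 34)*0)*(84 + 0) = -40*0*84 = 0*84 = 0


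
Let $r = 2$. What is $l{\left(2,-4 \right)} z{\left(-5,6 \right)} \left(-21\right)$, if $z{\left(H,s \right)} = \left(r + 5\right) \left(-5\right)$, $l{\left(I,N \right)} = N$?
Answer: $-2940$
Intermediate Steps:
$z{\left(H,s \right)} = -35$ ($z{\left(H,s \right)} = \left(2 + 5\right) \left(-5\right) = 7 \left(-5\right) = -35$)
$l{\left(2,-4 \right)} z{\left(-5,6 \right)} \left(-21\right) = \left(-4\right) \left(-35\right) \left(-21\right) = 140 \left(-21\right) = -2940$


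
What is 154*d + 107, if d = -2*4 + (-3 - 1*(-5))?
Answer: -817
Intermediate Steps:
d = -6 (d = -8 + (-3 + 5) = -8 + 2 = -6)
154*d + 107 = 154*(-6) + 107 = -924 + 107 = -817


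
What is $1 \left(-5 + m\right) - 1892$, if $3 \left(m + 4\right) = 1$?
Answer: $- \frac{5702}{3} \approx -1900.7$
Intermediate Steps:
$m = - \frac{11}{3}$ ($m = -4 + \frac{1}{3} \cdot 1 = -4 + \frac{1}{3} = - \frac{11}{3} \approx -3.6667$)
$1 \left(-5 + m\right) - 1892 = 1 \left(-5 - \frac{11}{3}\right) - 1892 = 1 \left(- \frac{26}{3}\right) - 1892 = - \frac{26}{3} - 1892 = - \frac{5702}{3}$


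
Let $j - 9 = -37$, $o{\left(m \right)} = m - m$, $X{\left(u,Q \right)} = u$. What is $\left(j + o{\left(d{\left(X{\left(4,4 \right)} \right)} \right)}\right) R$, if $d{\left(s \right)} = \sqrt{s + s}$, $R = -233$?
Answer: $6524$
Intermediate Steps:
$d{\left(s \right)} = \sqrt{2} \sqrt{s}$ ($d{\left(s \right)} = \sqrt{2 s} = \sqrt{2} \sqrt{s}$)
$o{\left(m \right)} = 0$
$j = -28$ ($j = 9 - 37 = -28$)
$\left(j + o{\left(d{\left(X{\left(4,4 \right)} \right)} \right)}\right) R = \left(-28 + 0\right) \left(-233\right) = \left(-28\right) \left(-233\right) = 6524$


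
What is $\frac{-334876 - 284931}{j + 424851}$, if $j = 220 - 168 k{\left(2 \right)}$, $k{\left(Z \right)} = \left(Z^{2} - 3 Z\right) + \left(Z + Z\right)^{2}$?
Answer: $- \frac{619807}{422719} \approx -1.4662$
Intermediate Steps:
$k{\left(Z \right)} = - 3 Z + 5 Z^{2}$ ($k{\left(Z \right)} = \left(Z^{2} - 3 Z\right) + \left(2 Z\right)^{2} = \left(Z^{2} - 3 Z\right) + 4 Z^{2} = - 3 Z + 5 Z^{2}$)
$j = -2132$ ($j = 220 - 168 \cdot 2 \left(-3 + 5 \cdot 2\right) = 220 - 168 \cdot 2 \left(-3 + 10\right) = 220 - 168 \cdot 2 \cdot 7 = 220 - 2352 = -2132$)
$\frac{-334876 - 284931}{j + 424851} = \frac{-334876 - 284931}{-2132 + 424851} = - \frac{619807}{422719}$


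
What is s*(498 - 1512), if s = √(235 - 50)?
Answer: -1014*√185 ≈ -13792.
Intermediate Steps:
s = √185 ≈ 13.601
s*(498 - 1512) = √185*(498 - 1512) = √185*(-1014) = -1014*√185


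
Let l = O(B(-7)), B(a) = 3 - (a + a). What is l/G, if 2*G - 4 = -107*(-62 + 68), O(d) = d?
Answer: -17/319 ≈ -0.053292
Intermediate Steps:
B(a) = 3 - 2*a
G = -319 (G = 2 + (-107*(-62 + 68))/2 = 2 + (-107*6)/2 = 2 + (½)*(-642) = 2 - 321 = -319)
l = 17 (l = 3 - 2*(-7) = 3 + 14 = 17)
l/G = 17/(-319) = 17*(-1/319) = -17/319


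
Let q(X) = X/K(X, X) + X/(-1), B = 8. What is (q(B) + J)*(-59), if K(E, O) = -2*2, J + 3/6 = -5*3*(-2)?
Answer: -2301/2 ≈ -1150.5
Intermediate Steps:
J = 59/2 (J = -½ - 5*3*(-2) = -½ - 15*(-2) = -½ + 30 = 59/2 ≈ 29.500)
K(E, O) = -4
q(X) = -5*X/4 (q(X) = X/(-4) + X/(-1) = X*(-¼) + X*(-1) = -X/4 - X = -5*X/4)
(q(B) + J)*(-59) = (-5/4*8 + 59/2)*(-59) = (-10 + 59/2)*(-59) = (39/2)*(-59) = -2301/2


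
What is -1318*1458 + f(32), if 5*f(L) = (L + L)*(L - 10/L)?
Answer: -9606192/5 ≈ -1.9212e+6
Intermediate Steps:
f(L) = 2*L*(L - 10/L)/5 (f(L) = ((L + L)*(L - 10/L))/5 = ((2*L)*(L - 10/L))/5 = (2*L*(L - 10/L))/5 = 2*L*(L - 10/L)/5)
-1318*1458 + f(32) = -1318*1458 + (-4 + (⅖)*32²) = -1921644 + (-4 + (⅖)*1024) = -1921644 + (-4 + 2048/5) = -1921644 + 2028/5 = -9606192/5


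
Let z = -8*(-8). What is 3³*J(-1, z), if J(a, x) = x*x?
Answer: 110592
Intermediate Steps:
z = 64
J(a, x) = x²
3³*J(-1, z) = 3³*64² = 27*4096 = 110592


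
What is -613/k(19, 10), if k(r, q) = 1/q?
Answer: -6130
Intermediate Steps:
-613/k(19, 10) = -613/(1/10) = -613/⅒ = -613*10 = -6130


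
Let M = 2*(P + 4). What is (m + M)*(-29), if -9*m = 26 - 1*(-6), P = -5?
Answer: 1450/9 ≈ 161.11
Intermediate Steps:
m = -32/9 (m = -(26 - 1*(-6))/9 = -(26 + 6)/9 = -⅑*32 = -32/9 ≈ -3.5556)
M = -2 (M = 2*(-5 + 4) = 2*(-1) = -2)
(m + M)*(-29) = (-32/9 - 2)*(-29) = -50/9*(-29) = 1450/9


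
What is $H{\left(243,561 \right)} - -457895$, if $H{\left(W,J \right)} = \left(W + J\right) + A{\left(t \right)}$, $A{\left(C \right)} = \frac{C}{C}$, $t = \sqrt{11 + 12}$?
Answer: $458700$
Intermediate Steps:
$t = \sqrt{23} \approx 4.7958$
$A{\left(C \right)} = 1$
$H{\left(W,J \right)} = 1 + J + W$ ($H{\left(W,J \right)} = \left(W + J\right) + 1 = \left(J + W\right) + 1 = 1 + J + W$)
$H{\left(243,561 \right)} - -457895 = \left(1 + 561 + 243\right) - -457895 = 805 + 457895 = 458700$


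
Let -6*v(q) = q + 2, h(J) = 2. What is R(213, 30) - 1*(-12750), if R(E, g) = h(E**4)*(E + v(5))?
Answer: 39521/3 ≈ 13174.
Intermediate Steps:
v(q) = -1/3 - q/6 (v(q) = -(q + 2)/6 = -(2 + q)/6 = -1/3 - q/6)
R(E, g) = -7/3 + 2*E (R(E, g) = 2*(E + (-1/3 - 1/6*5)) = 2*(E + (-1/3 - 5/6)) = 2*(E - 7/6) = 2*(-7/6 + E) = -7/3 + 2*E)
R(213, 30) - 1*(-12750) = (-7/3 + 2*213) - 1*(-12750) = (-7/3 + 426) + 12750 = 1271/3 + 12750 = 39521/3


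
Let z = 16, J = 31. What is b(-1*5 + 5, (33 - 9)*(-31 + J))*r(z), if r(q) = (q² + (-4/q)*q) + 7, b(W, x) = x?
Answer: 0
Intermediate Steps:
r(q) = 3 + q² (r(q) = (q² - 4) + 7 = (-4 + q²) + 7 = 3 + q²)
b(-1*5 + 5, (33 - 9)*(-31 + J))*r(z) = ((33 - 9)*(-31 + 31))*(3 + 16²) = (24*0)*(3 + 256) = 0*259 = 0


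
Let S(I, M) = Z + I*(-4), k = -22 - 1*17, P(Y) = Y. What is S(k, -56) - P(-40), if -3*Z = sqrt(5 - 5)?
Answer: 196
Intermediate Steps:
Z = 0 (Z = -sqrt(5 - 5)/3 = -sqrt(0)/3 = -1/3*0 = 0)
k = -39 (k = -22 - 17 = -39)
S(I, M) = -4*I (S(I, M) = 0 + I*(-4) = 0 - 4*I = -4*I)
S(k, -56) - P(-40) = -4*(-39) - 1*(-40) = 156 + 40 = 196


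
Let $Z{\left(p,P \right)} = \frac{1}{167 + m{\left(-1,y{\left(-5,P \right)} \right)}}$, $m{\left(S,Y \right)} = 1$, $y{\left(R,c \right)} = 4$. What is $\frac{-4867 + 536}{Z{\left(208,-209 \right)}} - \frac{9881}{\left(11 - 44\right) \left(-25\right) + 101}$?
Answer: $- \frac{673774889}{926} \approx -7.2762 \cdot 10^{5}$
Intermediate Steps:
$Z{\left(p,P \right)} = \frac{1}{168}$ ($Z{\left(p,P \right)} = \frac{1}{167 + 1} = \frac{1}{168}$)
$\frac{-4867 + 536}{Z{\left(208,-209 \right)}} - \frac{9881}{\left(11 - 44\right) \left(-25\right) + 101} = \left(-4867 + 536\right) \frac{1}{\frac{1}{168}} - \frac{9881}{\left(11 - 44\right) \left(-25\right) + 101} = \left(-4331\right) 168 - \frac{9881}{\left(-33\right) \left(-25\right) + 101} = -727608 - \frac{9881}{825 + 101} = -727608 - \frac{9881}{926} = - \frac{673774889}{926}$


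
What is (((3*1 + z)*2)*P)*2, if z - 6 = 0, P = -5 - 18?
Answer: -828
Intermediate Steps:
P = -23
z = 6 (z = 6 + 0 = 6)
(((3*1 + z)*2)*P)*2 = (((3*1 + 6)*2)*(-23))*2 = (((3 + 6)*2)*(-23))*2 = ((9*2)*(-23))*2 = (18*(-23))*2 = -414*2 = -828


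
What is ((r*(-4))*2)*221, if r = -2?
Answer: 3536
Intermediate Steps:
((r*(-4))*2)*221 = (-2*(-4)*2)*221 = (8*2)*221 = 16*221 = 3536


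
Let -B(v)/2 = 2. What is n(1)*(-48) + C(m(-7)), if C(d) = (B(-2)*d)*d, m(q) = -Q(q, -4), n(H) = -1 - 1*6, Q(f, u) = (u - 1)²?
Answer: -2164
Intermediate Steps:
B(v) = -4 (B(v) = -2*2 = -4)
Q(f, u) = (-1 + u)²
n(H) = -7 (n(H) = -1 - 6 = -7)
m(q) = -25 (m(q) = -(-1 - 4)² = -1*(-5)² = -1*25 = -25)
C(d) = -4*d² (C(d) = (-4*d)*d = -4*d²)
n(1)*(-48) + C(m(-7)) = -7*(-48) - 4*(-25)² = 336 - 4*625 = 336 - 2500 = -2164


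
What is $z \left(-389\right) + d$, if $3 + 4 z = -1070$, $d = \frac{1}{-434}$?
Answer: $\frac{90575147}{868} \approx 1.0435 \cdot 10^{5}$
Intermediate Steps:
$d = - \frac{1}{434} \approx -0.0023041$
$z = - \frac{1073}{4}$ ($z = - \frac{3}{4} + \frac{1}{4} \left(-1070\right) = - \frac{3}{4} - \frac{535}{2} = - \frac{1073}{4} \approx -268.25$)
$z \left(-389\right) + d = \left(- \frac{1073}{4}\right) \left(-389\right) - \frac{1}{434} = \frac{417397}{4} - \frac{1}{434} = \frac{90575147}{868}$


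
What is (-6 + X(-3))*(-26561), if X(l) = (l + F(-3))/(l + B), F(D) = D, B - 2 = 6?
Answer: 956196/5 ≈ 1.9124e+5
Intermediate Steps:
B = 8 (B = 2 + 6 = 8)
X(l) = (-3 + l)/(8 + l) (X(l) = (l - 3)/(l + 8) = (-3 + l)/(8 + l))
(-6 + X(-3))*(-26561) = (-6 + (-3 - 3)/(8 - 3))*(-26561) = (-6 - 6/5)*(-26561) = -36/5*(-26561) = 956196/5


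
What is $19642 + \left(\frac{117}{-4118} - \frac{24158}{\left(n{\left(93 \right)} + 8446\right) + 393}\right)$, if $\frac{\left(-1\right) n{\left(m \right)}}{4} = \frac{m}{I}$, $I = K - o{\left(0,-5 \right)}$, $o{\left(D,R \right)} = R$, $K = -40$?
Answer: $\frac{25049793274403}{1275496966} \approx 19639.0$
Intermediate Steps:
$I = -35$ ($I = -40 - -5 = -40 + 5 = -35$)
$n{\left(m \right)} = \frac{4 m}{35}$ ($n{\left(m \right)} = - 4 \frac{m}{-35} = - 4 m \left(- \frac{1}{35}\right) = - 4 \left(- \frac{m}{35}\right) = \frac{4 m}{35}$)
$19642 + \left(\frac{117}{-4118} - \frac{24158}{\left(n{\left(93 \right)} + 8446\right) + 393}\right) = 19642 + \left(\frac{117}{-4118} - \frac{24158}{\left(\frac{4}{35} \cdot 93 + 8446\right) + 393}\right) = 19642 + \left(117 \left(- \frac{1}{4118}\right) - \frac{24158}{\left(\frac{372}{35} + 8446\right) + 393}\right) = 19642 - \left(\frac{117}{4118} + \frac{24158}{\frac{295982}{35} + 393}\right) = 19642 - \left(\frac{117}{4118} + \frac{24158}{\frac{309737}{35}}\right) = 19642 - \frac{3518131769}{1275496966} = \frac{25049793274403}{1275496966}$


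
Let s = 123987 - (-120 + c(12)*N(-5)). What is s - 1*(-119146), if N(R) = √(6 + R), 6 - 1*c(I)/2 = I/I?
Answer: 243243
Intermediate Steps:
c(I) = 10 (c(I) = 12 - 2*I/I = 12 - 2*1 = 12 - 2 = 10)
s = 124097 (s = 123987 - (-120 + 10*√(6 - 5)) = 123987 - (-120 + 10*√1) = 123987 - (-120 + 10*1) = 123987 - (-120 + 10) = 123987 - 1*(-110) = 123987 + 110 = 124097)
s - 1*(-119146) = 124097 - 1*(-119146) = 124097 + 119146 = 243243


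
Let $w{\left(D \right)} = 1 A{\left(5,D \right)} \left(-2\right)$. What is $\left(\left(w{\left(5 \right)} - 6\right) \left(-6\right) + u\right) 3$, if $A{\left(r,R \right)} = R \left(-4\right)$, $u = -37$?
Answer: $-723$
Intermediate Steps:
$A{\left(r,R \right)} = - 4 R$
$w{\left(D \right)} = 8 D$ ($w{\left(D \right)} = 1 \left(- 4 D\right) \left(-2\right) = - 4 D \left(-2\right) = 8 D$)
$\left(\left(w{\left(5 \right)} - 6\right) \left(-6\right) + u\right) 3 = \left(\left(8 \cdot 5 - 6\right) \left(-6\right) - 37\right) 3 = \left(\left(40 - 6\right) \left(-6\right) - 37\right) 3 = \left(34 \left(-6\right) - 37\right) 3 = \left(-204 - 37\right) 3 = \left(-241\right) 3 = -723$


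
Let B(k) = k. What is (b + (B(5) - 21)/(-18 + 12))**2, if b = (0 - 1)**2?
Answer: 121/9 ≈ 13.444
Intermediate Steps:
b = 1 (b = (-1)**2 = 1)
(b + (B(5) - 21)/(-18 + 12))**2 = (1 + (5 - 21)/(-18 + 12))**2 = (1 - 16/(-6))**2 = (1 - 16*(-1/6))**2 = (1 + 8/3)**2 = (11/3)**2 = 121/9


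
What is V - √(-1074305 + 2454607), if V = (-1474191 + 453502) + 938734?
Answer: -81955 - √1380302 ≈ -83130.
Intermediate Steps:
V = -81955 (V = -1020689 + 938734 = -81955)
V - √(-1074305 + 2454607) = -81955 - √(-1074305 + 2454607) = -81955 - √1380302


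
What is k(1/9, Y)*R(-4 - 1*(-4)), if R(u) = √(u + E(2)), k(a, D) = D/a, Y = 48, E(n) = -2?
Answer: 432*I*√2 ≈ 610.94*I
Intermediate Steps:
R(u) = √(-2 + u) (R(u) = √(u - 2) = √(-2 + u))
k(1/9, Y)*R(-4 - 1*(-4)) = (48/(1/9))*√(-2 + (-4 - 1*(-4))) = (48/(⅑))*√(-2 + (-4 + 4)) = (48*9)*√(-2 + 0) = 432*√(-2) = 432*(I*√2) = 432*I*√2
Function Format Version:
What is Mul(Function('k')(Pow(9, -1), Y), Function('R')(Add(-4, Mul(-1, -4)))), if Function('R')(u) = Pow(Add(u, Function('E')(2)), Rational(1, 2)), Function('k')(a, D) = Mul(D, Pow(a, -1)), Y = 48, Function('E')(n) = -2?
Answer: Mul(432, I, Pow(2, Rational(1, 2))) ≈ Mul(610.94, I)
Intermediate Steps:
Function('R')(u) = Pow(Add(-2, u), Rational(1, 2)) (Function('R')(u) = Pow(Add(u, -2), Rational(1, 2)) = Pow(Add(-2, u), Rational(1, 2)))
Mul(Function('k')(Pow(9, -1), Y), Function('R')(Add(-4, Mul(-1, -4)))) = Mul(Mul(48, Pow(Pow(9, -1), -1)), Pow(Add(-2, Add(-4, Mul(-1, -4))), Rational(1, 2))) = Mul(Mul(48, Pow(Rational(1, 9), -1)), Pow(Add(-2, Add(-4, 4)), Rational(1, 2))) = Mul(Mul(48, 9), Pow(Add(-2, 0), Rational(1, 2))) = Mul(432, Pow(-2, Rational(1, 2))) = Mul(432, Mul(I, Pow(2, Rational(1, 2)))) = Mul(432, I, Pow(2, Rational(1, 2)))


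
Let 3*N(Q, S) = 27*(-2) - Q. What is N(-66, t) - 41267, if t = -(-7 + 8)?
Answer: -41263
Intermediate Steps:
t = -1 (t = -1*1 = -1)
N(Q, S) = -18 - Q/3 (N(Q, S) = (27*(-2) - Q)/3 = (-54 - Q)/3 = -18 - Q/3)
N(-66, t) - 41267 = (-18 - ⅓*(-66)) - 41267 = (-18 + 22) - 41267 = 4 - 41267 = -41263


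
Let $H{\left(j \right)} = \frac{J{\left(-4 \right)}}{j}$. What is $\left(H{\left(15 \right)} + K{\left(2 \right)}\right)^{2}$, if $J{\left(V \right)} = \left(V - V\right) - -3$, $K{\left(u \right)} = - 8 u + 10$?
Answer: $\frac{841}{25} \approx 33.64$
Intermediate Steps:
$K{\left(u \right)} = 10 - 8 u$
$J{\left(V \right)} = 3$ ($J{\left(V \right)} = 0 + 3 = 3$)
$H{\left(j \right)} = \frac{3}{j}$
$\left(H{\left(15 \right)} + K{\left(2 \right)}\right)^{2} = \left(\frac{3}{15} + \left(10 - 16\right)\right)^{2} = \left(3 \cdot \frac{1}{15} + \left(10 - 16\right)\right)^{2} = \left(\frac{1}{5} - 6\right)^{2} = \left(- \frac{29}{5}\right)^{2} = \frac{841}{25}$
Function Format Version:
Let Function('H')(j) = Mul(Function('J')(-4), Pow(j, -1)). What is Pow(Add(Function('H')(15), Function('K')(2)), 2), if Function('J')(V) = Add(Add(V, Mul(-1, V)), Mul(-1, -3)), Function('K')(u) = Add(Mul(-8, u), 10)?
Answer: Rational(841, 25) ≈ 33.640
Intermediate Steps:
Function('K')(u) = Add(10, Mul(-8, u))
Function('J')(V) = 3 (Function('J')(V) = Add(0, 3) = 3)
Function('H')(j) = Mul(3, Pow(j, -1))
Pow(Add(Function('H')(15), Function('K')(2)), 2) = Pow(Add(Mul(3, Pow(15, -1)), Add(10, Mul(-8, 2))), 2) = Pow(Add(Mul(3, Rational(1, 15)), Add(10, -16)), 2) = Pow(Add(Rational(1, 5), -6), 2) = Pow(Rational(-29, 5), 2) = Rational(841, 25)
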